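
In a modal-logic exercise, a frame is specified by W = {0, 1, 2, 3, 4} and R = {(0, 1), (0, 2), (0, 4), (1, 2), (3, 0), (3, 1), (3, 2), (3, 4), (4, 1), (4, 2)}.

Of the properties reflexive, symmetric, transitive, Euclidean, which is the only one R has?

Reflexive: no — 0 is not related to itself.
Symmetric: no — 0 R 1 but not 1 R 0.
Transitive: yes — every two-step R-path is closed by a direct edge.
Euclidean: no — 0 R 1 and 0 R 4, but not 1 R 4.
Only transitive holds.

transitive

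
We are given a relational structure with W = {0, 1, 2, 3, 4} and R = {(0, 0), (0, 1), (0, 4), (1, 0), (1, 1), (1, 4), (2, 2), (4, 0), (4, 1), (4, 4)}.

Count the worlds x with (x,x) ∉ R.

1

Enumerating: 3.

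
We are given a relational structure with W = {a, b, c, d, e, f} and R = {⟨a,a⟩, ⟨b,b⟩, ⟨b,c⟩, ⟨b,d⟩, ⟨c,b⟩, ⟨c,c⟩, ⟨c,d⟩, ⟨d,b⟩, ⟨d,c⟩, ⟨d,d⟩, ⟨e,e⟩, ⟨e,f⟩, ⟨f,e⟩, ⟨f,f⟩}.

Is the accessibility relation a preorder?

Yes

Reflexive: yes — every world is R-related to itself.
Transitive: yes — every two-step R-path is closed by a direct edge.
So R is a preorder.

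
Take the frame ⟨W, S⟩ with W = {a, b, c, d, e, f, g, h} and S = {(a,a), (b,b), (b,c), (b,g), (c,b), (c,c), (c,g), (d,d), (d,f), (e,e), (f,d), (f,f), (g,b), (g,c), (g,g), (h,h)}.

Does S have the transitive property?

Transitive: yes — every two-step S-path is closed by a direct edge.

Yes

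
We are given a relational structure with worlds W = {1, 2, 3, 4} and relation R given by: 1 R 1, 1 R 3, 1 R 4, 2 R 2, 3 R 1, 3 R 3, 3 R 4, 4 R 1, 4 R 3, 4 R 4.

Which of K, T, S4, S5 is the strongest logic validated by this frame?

S5

Reflexive (axiom T): yes — every world is R-related to itself.
Transitive (axiom 4): yes — every two-step R-path is closed by a direct edge.
Euclidean (axiom 5): yes — any two successors of a common world are R-related.
So F validates K, T, S4, S5. The strongest is S5.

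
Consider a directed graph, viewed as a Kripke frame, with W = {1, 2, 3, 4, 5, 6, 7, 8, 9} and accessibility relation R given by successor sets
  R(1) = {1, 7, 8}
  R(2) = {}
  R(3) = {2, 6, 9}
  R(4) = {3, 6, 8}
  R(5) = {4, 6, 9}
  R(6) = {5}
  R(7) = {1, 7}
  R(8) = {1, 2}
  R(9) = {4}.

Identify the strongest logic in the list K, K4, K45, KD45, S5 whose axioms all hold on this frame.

Transitive (axiom 4): no — 1 R 8 and 8 R 2, but not 1 R 2.
Euclidean (axiom 5): no — 1 R 7 and 1 R 8, but not 7 R 8.
Serial (axiom D): no — 2 has no R-successor.
Reflexive (axiom T): no — 2 is not related to itself.
So F validates K; K4 would additionally require R to be transitive. The strongest is K.

K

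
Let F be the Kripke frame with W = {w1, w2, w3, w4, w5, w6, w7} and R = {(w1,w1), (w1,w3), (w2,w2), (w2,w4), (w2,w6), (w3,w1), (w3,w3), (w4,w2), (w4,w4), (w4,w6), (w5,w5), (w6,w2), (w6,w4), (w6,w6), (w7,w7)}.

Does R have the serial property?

Serial: yes — every world has a successor (e.g. w1 R w1).

Yes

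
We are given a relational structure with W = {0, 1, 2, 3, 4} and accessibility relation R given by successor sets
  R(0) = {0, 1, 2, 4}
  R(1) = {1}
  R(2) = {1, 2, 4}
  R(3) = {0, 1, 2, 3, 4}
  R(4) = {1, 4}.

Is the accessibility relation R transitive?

Transitive: yes — every two-step R-path is closed by a direct edge.

Yes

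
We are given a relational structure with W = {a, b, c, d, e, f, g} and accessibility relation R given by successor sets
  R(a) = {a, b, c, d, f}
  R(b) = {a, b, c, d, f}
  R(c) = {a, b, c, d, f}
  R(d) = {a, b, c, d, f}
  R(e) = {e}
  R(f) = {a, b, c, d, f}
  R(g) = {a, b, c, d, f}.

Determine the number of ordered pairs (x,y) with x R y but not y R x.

Enumerating: (g,a), (g,b), (g,c), (g,d), (g,f).

5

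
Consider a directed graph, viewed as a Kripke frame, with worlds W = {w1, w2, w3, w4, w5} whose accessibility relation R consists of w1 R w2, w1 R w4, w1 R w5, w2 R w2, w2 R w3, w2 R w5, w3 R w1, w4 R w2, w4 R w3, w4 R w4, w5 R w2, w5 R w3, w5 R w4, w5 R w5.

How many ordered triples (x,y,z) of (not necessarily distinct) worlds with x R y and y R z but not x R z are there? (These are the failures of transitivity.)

11

Enumerating: (w1,w2,w3), (w1,w4,w3), (w1,w5,w3), (w2,w3,w1), (w2,w5,w4), (w3,w1,w2), (w3,w1,w4), (w3,w1,w5), (w4,w2,w5), (w4,w3,w1), (w5,w3,w1).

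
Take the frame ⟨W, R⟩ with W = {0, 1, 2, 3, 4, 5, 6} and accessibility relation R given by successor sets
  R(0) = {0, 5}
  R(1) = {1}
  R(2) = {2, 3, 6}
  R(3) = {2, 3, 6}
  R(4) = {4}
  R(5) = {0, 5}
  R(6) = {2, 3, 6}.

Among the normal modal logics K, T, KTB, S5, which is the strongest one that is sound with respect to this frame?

S5

Reflexive (axiom T): yes — every world is R-related to itself.
Symmetric (axiom B): yes — every pair in R has its reverse in R.
Euclidean (axiom 5): yes — any two successors of a common world are R-related.
So F validates K, T, KTB, S5. The strongest is S5.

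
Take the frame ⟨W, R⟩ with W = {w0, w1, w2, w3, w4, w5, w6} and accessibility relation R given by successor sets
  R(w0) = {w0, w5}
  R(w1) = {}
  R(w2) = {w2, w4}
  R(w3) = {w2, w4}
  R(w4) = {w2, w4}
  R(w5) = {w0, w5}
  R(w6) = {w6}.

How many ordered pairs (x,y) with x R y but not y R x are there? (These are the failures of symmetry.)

2

Enumerating: (w3,w2), (w3,w4).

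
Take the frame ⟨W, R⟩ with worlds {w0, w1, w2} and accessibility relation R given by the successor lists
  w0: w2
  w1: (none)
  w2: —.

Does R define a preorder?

Reflexive: no — w0 is not related to itself.
Transitive: yes — every two-step R-path is closed by a direct edge.
So R is not a preorder.

No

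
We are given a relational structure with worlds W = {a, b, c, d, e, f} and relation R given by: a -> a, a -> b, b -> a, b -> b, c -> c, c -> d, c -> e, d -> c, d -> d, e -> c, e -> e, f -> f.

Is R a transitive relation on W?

Transitive: no — d R c and c R e, but not d R e.

No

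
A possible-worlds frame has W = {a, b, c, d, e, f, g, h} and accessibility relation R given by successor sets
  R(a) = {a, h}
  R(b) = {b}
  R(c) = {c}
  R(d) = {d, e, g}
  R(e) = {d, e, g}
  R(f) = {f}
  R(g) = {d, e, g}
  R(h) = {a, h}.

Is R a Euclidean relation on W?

Euclidean: yes — any two successors of a common world are R-related.

Yes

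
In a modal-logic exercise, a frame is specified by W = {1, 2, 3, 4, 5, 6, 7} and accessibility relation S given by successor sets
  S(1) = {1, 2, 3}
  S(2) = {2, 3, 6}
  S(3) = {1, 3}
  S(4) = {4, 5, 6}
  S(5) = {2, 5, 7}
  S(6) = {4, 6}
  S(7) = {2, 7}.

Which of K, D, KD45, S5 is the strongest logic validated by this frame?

D

Serial (axiom D): yes — every world has a successor (e.g. 1 S 1).
Euclidean (axiom 5): no — 1 S 3 and 1 S 2, but not 3 S 2.
Transitive (axiom 4): no — 1 S 2 and 2 S 6, but not 1 S 6.
Reflexive (axiom T): yes — every world is S-related to itself.
So F validates K, D; KD45 would additionally require S to be Euclidean and transitive. The strongest is D.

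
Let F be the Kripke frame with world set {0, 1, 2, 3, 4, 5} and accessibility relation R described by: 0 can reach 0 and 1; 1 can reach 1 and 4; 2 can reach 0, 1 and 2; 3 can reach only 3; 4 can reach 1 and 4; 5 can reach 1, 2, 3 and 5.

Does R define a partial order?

No

Reflexive: yes — every world is R-related to itself.
Transitive: no — 0 R 1 and 1 R 4, but not 0 R 4.
Antisymmetric: no — 1 R 4 and 4 R 1 with 1 ≠ 4.
So R is not a partial order.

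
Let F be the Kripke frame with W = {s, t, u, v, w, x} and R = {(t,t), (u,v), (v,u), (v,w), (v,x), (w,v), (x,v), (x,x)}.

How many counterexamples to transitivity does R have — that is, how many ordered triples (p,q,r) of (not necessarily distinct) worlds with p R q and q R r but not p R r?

Enumerating: (u,v,u), (u,v,w), (u,v,x), (v,u,v), (v,w,v), (v,x,v), (w,v,u), (w,v,w), (w,v,x), (x,v,u), (x,v,w).

11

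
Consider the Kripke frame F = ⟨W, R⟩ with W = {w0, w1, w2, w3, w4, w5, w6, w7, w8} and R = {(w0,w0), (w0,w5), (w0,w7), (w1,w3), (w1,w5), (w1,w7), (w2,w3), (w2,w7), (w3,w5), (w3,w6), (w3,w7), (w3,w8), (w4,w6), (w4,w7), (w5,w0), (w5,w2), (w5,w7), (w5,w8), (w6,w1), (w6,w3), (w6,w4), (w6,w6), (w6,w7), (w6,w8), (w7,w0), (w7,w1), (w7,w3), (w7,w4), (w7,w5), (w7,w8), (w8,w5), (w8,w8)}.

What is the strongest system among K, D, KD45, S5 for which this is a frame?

D

Serial (axiom D): yes — every world has a successor (e.g. w0 R w0).
Euclidean (axiom 5): no — w1 R w5 and w1 R w3, but not w5 R w3.
Transitive (axiom 4): no — w0 R w5 and w5 R w2, but not w0 R w2.
Reflexive (axiom T): no — w1 is not related to itself.
So F validates K, D; KD45 would additionally require R to be Euclidean and transitive. The strongest is D.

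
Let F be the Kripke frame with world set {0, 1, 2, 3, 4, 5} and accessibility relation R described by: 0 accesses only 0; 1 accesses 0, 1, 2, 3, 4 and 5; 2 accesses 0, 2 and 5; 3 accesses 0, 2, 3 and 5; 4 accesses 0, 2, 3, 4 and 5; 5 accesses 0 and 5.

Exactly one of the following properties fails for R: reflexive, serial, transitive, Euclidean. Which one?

Euclidean

Reflexive: yes — every world is R-related to itself.
Serial: yes — every world has a successor (e.g. 0 R 0).
Transitive: yes — every two-step R-path is closed by a direct edge.
Euclidean: no — 1 R 0 and 1 R 2, but not 0 R 2.
Only Euclidean fails.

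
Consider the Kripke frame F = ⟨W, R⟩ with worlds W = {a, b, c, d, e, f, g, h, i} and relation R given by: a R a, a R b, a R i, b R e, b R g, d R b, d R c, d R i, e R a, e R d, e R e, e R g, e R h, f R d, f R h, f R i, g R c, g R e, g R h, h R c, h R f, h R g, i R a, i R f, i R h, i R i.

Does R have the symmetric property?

Symmetric: no — a R b but not b R a.

No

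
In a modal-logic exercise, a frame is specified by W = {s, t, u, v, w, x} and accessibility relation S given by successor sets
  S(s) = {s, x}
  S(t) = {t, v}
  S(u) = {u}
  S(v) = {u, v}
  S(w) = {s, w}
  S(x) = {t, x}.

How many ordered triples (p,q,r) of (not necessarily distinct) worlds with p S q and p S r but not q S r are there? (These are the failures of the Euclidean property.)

Enumerating: (s,x,s), (t,v,t), (v,u,v), (w,s,w), (x,t,x).

5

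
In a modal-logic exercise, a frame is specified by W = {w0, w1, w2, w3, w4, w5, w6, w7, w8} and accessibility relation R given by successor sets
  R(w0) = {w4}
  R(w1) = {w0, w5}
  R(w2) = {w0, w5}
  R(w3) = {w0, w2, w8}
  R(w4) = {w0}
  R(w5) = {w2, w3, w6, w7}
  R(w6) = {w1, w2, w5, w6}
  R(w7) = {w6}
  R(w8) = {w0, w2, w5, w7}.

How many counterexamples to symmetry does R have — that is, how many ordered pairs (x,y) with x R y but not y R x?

Enumerating: (w1,w0), (w1,w5), (w2,w0), (w3,w0), (w3,w2), (w3,w8), (w5,w3), (w5,w7), (w6,w1), (w6,w2), (w7,w6), (w8,w0), (w8,w2), (w8,w5), (w8,w7).

15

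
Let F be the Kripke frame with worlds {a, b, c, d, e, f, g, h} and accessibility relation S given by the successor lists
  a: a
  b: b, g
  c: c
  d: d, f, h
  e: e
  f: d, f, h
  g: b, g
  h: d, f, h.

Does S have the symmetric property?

Yes

Symmetric: yes — every pair in S has its reverse in S.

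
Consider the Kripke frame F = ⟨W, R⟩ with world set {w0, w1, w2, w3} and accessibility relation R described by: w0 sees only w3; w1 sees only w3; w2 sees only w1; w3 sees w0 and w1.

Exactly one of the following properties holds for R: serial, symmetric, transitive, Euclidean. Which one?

Serial: yes — every world has a successor (e.g. w0 R w3).
Symmetric: no — w2 R w1 but not w1 R w2.
Transitive: no — w0 R w3 and w3 R w1, but not w0 R w1.
Euclidean: no — w3 R w0 and w3 R w1, but not w0 R w1.
Only serial holds.

serial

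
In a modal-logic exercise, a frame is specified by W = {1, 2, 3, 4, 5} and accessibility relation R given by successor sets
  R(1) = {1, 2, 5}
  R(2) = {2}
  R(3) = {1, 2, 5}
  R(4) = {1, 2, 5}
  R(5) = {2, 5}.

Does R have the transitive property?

Yes

Transitive: yes — every two-step R-path is closed by a direct edge.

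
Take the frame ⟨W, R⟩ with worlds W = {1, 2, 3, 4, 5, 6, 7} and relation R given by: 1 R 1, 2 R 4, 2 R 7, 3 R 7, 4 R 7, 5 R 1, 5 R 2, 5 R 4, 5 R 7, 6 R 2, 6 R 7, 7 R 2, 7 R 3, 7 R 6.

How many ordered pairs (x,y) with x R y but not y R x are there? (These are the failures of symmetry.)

Enumerating: (2,4), (4,7), (5,1), (5,2), (5,4), (5,7), (6,2).

7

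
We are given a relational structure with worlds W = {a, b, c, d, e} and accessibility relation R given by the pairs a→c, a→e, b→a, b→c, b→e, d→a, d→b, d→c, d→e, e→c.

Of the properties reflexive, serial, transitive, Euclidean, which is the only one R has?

Reflexive: no — a is not related to itself.
Serial: no — c has no R-successor.
Transitive: yes — every two-step R-path is closed by a direct edge.
Euclidean: no — a R c and a R e, but not c R e.
Only transitive holds.

transitive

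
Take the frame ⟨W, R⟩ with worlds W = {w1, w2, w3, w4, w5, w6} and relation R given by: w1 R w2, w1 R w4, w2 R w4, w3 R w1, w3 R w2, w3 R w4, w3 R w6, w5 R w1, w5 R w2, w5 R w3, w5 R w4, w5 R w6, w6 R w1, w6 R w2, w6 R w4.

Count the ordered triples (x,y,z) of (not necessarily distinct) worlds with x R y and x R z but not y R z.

35

Enumerating: (w1,w2,w2), (w1,w4,w2), (w1,w4,w4), (w2,w4,w4), (w3,w1,w1), (w3,w1,w6), (w3,w2,w1), (w3,w2,w2), (w3,w2,w6), (w3,w4,w1), (w3,w4,w2), (w3,w4,w4), … and 23 more.
Total: 35.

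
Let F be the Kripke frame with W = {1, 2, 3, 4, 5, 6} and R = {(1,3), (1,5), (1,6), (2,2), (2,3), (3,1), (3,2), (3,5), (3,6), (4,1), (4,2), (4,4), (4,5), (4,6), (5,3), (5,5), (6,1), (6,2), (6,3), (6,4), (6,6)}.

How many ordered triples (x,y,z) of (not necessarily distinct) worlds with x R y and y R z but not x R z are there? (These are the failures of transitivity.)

23

Enumerating: (1,3,1), (1,3,2), (1,6,1), (1,6,2), (1,6,4), (2,3,1), (2,3,5), (2,3,6), (3,1,3), (3,2,3), (3,5,3), (3,6,3), … and 11 more.
Total: 23.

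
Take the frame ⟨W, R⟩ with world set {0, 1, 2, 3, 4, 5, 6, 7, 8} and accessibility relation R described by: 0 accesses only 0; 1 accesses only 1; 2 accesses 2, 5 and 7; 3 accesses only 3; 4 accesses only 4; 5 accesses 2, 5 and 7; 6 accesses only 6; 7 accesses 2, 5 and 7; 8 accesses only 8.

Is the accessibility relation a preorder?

Yes

Reflexive: yes — every world is R-related to itself.
Transitive: yes — every two-step R-path is closed by a direct edge.
So R is a preorder.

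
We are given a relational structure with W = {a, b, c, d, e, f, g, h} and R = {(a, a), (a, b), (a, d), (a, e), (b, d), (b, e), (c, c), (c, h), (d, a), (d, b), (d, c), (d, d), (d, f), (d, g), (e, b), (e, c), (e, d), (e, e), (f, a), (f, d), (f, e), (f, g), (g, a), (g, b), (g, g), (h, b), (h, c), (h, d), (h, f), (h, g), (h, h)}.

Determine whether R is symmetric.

Symmetric: no — a R b but not b R a.

No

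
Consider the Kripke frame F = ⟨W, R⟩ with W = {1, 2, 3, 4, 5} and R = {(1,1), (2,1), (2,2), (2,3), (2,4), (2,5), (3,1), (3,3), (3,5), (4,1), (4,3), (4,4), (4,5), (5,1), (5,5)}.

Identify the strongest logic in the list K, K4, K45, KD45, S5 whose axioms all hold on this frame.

Transitive (axiom 4): yes — every two-step R-path is closed by a direct edge.
Euclidean (axiom 5): no — 2 R 1 and 2 R 3, but not 1 R 3.
Serial (axiom D): yes — every world has a successor (e.g. 1 R 1).
Reflexive (axiom T): yes — every world is R-related to itself.
So F validates K, K4; K45 would additionally require R to be Euclidean. The strongest is K4.

K4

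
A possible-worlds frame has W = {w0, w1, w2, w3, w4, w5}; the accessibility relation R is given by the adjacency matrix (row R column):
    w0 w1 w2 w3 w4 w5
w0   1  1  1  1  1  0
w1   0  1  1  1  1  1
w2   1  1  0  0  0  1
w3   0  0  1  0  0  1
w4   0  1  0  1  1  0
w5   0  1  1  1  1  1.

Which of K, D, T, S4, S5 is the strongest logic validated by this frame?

Serial (axiom D): yes — every world has a successor (e.g. w0 R w0).
Reflexive (axiom T): no — w2 is not related to itself.
Transitive (axiom 4): no — w0 R w1 and w1 R w5, but not w0 R w5.
Euclidean (axiom 5): no — w0 R w2 and w0 R w3, but not w2 R w3.
So F validates K, D; T would additionally require R to be reflexive. The strongest is D.

D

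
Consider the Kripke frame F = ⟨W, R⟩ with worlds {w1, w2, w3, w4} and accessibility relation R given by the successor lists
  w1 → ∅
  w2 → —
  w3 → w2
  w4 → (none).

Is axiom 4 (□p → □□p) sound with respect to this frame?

Yes

The schema 4 characterises exactly the transitive frames.
Transitive: yes — every two-step R-path is closed by a direct edge.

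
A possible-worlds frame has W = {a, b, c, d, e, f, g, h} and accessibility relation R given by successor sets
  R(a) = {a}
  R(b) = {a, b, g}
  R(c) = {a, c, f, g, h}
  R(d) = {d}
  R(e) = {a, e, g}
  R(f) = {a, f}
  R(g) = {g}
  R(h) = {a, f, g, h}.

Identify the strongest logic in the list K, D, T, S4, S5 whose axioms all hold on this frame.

Serial (axiom D): yes — every world has a successor (e.g. a R a).
Reflexive (axiom T): yes — every world is R-related to itself.
Transitive (axiom 4): yes — every two-step R-path is closed by a direct edge.
Euclidean (axiom 5): no — b R a and b R g, but not a R g.
So F validates K, D, T, S4; S5 would additionally require R to be Euclidean. The strongest is S4.

S4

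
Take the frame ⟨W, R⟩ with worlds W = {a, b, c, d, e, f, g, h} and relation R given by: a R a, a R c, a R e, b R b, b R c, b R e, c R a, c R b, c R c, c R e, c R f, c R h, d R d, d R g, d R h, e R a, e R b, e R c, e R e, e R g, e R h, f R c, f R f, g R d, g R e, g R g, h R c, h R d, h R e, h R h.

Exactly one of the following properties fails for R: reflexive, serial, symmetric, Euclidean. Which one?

Euclidean

Reflexive: yes — every world is R-related to itself.
Serial: yes — every world has a successor (e.g. a R a).
Symmetric: yes — every pair in R has its reverse in R.
Euclidean: no — c R a and c R b, but not a R b.
Only Euclidean fails.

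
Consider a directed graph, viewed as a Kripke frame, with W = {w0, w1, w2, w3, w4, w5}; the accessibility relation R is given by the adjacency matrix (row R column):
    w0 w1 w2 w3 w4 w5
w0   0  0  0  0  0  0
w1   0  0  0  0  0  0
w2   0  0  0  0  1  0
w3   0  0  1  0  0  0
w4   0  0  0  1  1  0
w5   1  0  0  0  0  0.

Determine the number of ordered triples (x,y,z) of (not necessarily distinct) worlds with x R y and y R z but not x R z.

3

Enumerating: (w2,w4,w3), (w3,w2,w4), (w4,w3,w2).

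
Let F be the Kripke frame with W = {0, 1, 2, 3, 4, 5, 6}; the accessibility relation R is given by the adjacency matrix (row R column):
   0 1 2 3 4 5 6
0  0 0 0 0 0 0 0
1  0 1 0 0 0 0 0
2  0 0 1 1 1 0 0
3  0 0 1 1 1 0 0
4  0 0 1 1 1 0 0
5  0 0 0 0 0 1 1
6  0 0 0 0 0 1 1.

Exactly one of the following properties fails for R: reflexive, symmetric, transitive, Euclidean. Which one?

reflexive

Reflexive: no — 0 is not related to itself.
Symmetric: yes — every pair in R has its reverse in R.
Transitive: yes — every two-step R-path is closed by a direct edge.
Euclidean: yes — any two successors of a common world are R-related.
Only reflexive fails.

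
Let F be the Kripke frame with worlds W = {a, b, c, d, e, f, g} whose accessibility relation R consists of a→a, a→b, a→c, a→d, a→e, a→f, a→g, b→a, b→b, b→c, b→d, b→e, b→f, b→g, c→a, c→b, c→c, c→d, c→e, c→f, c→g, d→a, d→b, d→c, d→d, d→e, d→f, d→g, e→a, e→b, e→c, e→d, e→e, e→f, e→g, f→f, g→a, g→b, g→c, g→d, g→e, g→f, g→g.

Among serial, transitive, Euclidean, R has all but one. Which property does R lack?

Euclidean

Serial: yes — every world has a successor (e.g. a R a).
Transitive: yes — every two-step R-path is closed by a direct edge.
Euclidean: no — a R f and a R b, but not f R b.
Only Euclidean fails.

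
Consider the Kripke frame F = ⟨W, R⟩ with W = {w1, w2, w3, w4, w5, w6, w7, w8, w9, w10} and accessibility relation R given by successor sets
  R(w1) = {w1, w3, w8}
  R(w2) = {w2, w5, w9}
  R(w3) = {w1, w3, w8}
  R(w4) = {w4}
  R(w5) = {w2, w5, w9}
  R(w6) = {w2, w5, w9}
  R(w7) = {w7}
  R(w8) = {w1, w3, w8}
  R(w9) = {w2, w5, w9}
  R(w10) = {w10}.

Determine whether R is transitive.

Transitive: yes — every two-step R-path is closed by a direct edge.

Yes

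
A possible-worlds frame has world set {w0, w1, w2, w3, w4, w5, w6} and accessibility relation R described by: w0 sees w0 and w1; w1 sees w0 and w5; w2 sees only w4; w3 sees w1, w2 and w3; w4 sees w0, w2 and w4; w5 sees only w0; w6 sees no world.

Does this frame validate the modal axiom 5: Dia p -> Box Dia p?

The schema 5 characterises exactly the Euclidean frames.
Euclidean: no — w1 R w0 and w1 R w5, but not w0 R w5.

No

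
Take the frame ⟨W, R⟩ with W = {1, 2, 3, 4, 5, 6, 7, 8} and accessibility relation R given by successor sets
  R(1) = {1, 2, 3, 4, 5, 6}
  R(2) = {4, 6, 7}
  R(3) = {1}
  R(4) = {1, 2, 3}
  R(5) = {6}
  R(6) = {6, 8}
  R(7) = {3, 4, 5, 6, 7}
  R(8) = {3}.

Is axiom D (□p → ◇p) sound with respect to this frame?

Yes

Axiom D corresponds to the accessibility relation being serial.
Serial: yes — every world has a successor (e.g. 1 R 1).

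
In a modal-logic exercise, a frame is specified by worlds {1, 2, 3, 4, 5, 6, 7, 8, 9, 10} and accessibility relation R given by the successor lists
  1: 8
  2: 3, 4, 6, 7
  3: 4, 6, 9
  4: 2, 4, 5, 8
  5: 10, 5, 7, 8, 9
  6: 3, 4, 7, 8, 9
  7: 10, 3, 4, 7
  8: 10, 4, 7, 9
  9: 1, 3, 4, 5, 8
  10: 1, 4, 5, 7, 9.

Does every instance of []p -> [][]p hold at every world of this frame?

Axiom 4 corresponds to the accessibility relation being transitive.
Transitive: no — 1 R 8 and 8 R 10, but not 1 R 10.

No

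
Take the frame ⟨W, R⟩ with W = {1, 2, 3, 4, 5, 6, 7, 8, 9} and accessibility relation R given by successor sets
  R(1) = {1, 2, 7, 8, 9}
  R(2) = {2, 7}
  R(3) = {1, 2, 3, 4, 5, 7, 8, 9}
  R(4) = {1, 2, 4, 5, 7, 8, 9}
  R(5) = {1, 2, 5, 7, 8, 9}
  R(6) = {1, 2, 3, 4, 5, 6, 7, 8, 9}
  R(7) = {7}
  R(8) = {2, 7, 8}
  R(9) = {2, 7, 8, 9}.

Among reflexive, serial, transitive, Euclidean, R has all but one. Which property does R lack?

Reflexive: yes — every world is R-related to itself.
Serial: yes — every world has a successor (e.g. 1 R 1).
Transitive: yes — every two-step R-path is closed by a direct edge.
Euclidean: no — 1 R 2 and 1 R 8, but not 2 R 8.
Only Euclidean fails.

Euclidean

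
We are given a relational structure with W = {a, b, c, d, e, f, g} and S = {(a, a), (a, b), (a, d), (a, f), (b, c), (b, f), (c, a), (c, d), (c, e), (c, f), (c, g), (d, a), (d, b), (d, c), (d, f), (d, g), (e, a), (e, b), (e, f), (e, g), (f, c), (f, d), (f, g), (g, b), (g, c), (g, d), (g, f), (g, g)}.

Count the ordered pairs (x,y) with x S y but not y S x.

12

Enumerating: (a,b), (a,f), (b,c), (b,f), (c,a), (c,e), (d,b), (e,a), (e,b), (e,f), (e,g), (g,b).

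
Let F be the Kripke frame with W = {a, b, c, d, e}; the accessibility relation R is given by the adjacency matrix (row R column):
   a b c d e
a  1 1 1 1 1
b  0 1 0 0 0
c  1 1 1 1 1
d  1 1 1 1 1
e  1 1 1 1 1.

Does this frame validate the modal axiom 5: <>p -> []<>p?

No

By correspondence theory, 5 is valid on a frame iff R is Euclidean.
Euclidean: no — a R b and a R c, but not b R c.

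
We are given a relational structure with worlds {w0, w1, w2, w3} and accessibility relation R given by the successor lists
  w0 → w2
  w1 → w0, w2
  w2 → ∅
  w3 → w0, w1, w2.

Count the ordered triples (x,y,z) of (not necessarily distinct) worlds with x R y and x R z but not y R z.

Enumerating: (w0,w2,w2), (w1,w0,w0), (w1,w2,w0), (w1,w2,w2), (w3,w0,w0), (w3,w0,w1), (w3,w1,w1), (w3,w2,w0), (w3,w2,w1), (w3,w2,w2).

10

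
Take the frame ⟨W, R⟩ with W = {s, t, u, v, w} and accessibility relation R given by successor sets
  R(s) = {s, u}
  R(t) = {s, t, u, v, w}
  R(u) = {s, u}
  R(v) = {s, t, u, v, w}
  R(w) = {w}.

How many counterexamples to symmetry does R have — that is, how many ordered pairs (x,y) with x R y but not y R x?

6

Enumerating: (t,s), (t,u), (t,w), (v,s), (v,u), (v,w).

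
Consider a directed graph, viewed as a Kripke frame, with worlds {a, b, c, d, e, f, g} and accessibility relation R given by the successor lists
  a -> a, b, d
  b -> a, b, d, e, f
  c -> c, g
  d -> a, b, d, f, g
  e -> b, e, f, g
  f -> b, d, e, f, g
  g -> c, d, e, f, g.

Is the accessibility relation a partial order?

Reflexive: yes — every world is R-related to itself.
Transitive: no — a R b and b R e, but not a R e.
Antisymmetric: no — a R b and b R a with a ≠ b.
So R is not a partial order.

No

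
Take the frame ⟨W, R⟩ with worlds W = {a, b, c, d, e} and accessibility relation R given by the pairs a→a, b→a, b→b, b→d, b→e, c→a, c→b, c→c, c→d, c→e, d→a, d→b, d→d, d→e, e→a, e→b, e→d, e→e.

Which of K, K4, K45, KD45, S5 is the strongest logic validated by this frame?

K4

Transitive (axiom 4): yes — every two-step R-path is closed by a direct edge.
Euclidean (axiom 5): no — b R a and b R d, but not a R d.
Serial (axiom D): yes — every world has a successor (e.g. a R a).
Reflexive (axiom T): yes — every world is R-related to itself.
So F validates K, K4; K45 would additionally require R to be Euclidean. The strongest is K4.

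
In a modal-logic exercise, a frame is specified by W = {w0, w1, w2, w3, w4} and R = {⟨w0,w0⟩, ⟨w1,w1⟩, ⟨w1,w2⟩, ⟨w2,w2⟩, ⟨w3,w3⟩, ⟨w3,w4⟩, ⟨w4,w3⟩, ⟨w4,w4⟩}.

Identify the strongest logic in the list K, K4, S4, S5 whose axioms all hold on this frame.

Transitive (axiom 4): yes — every two-step R-path is closed by a direct edge.
Reflexive (axiom T): yes — every world is R-related to itself.
Euclidean (axiom 5): no — w1 R w2 and w1 R w1, but not w2 R w1.
So F validates K, K4, S4; S5 would additionally require R to be Euclidean. The strongest is S4.

S4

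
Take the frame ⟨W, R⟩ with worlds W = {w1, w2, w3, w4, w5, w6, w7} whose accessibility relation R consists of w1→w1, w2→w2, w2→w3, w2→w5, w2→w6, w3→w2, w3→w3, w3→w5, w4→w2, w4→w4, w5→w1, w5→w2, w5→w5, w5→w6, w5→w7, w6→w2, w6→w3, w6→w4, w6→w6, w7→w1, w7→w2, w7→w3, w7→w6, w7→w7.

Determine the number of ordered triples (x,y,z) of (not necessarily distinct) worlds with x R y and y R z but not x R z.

19

Enumerating: (w2,w5,w1), (w2,w5,w7), (w2,w6,w4), (w3,w2,w6), (w3,w5,w1), (w3,w5,w6), (w3,w5,w7), (w4,w2,w3), (w4,w2,w5), (w4,w2,w6), (w5,w2,w3), (w5,w6,w3), … and 7 more.
Total: 19.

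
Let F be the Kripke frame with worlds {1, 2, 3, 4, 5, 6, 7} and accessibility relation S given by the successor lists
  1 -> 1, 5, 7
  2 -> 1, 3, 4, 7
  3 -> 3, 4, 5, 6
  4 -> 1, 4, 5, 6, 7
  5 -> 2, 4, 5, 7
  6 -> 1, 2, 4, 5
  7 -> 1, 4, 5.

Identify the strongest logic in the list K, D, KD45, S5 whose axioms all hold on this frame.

D

Serial (axiom D): yes — every world has a successor (e.g. 1 S 1).
Euclidean (axiom 5): no — 2 S 1 and 2 S 3, but not 1 S 3.
Transitive (axiom 4): no — 1 S 5 and 5 S 2, but not 1 S 2.
Reflexive (axiom T): no — 2 is not related to itself.
So F validates K, D; KD45 would additionally require S to be Euclidean and transitive. The strongest is D.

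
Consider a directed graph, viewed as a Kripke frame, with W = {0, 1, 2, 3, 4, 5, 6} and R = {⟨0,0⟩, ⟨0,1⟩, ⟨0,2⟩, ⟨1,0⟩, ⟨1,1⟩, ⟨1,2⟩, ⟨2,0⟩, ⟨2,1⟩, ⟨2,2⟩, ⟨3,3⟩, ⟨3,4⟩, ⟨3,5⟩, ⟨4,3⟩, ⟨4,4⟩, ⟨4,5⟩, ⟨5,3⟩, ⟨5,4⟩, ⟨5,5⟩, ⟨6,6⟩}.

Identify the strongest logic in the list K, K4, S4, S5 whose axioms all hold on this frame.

S5

Transitive (axiom 4): yes — every two-step R-path is closed by a direct edge.
Reflexive (axiom T): yes — every world is R-related to itself.
Euclidean (axiom 5): yes — any two successors of a common world are R-related.
So F validates K, K4, S4, S5. The strongest is S5.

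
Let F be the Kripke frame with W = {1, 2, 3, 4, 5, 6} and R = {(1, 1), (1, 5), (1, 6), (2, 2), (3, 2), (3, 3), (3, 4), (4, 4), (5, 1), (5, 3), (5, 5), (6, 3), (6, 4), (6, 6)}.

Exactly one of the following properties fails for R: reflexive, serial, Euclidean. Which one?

Reflexive: yes — every world is R-related to itself.
Serial: yes — every world has a successor (e.g. 1 R 1).
Euclidean: no — 1 R 5 and 1 R 6, but not 5 R 6.
Only Euclidean fails.

Euclidean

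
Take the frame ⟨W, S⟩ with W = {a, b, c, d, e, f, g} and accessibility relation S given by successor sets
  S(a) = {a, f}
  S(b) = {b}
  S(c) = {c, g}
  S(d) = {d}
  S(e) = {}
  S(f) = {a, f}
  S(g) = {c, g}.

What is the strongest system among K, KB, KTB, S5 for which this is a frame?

KB

Symmetric (axiom B): yes — every pair in S has its reverse in S.
Reflexive (axiom T): no — e is not related to itself.
Euclidean (axiom 5): yes — any two successors of a common world are S-related.
So F validates K, KB; KTB would additionally require S to be reflexive. The strongest is KB.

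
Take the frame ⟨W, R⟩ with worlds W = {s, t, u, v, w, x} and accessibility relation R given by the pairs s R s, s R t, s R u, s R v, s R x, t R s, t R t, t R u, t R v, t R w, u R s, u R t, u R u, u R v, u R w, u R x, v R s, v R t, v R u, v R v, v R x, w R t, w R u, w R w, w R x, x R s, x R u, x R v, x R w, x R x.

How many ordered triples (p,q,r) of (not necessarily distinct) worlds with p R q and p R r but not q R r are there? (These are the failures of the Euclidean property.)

20

Enumerating: (s,t,x), (s,x,t), (t,s,w), (t,v,w), (t,w,s), (t,w,v), (u,s,w), (u,t,x), (u,v,w), (u,w,s), (u,w,v), (u,x,t), … and 8 more.
Total: 20.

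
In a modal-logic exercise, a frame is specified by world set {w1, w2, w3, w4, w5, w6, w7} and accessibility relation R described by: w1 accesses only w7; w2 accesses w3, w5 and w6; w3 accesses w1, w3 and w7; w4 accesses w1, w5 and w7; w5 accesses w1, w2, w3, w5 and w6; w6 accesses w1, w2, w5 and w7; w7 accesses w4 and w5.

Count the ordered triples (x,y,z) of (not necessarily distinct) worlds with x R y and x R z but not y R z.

Enumerating: (w1,w7,w7), (w2,w3,w5), (w2,w3,w6), (w2,w6,w3), (w2,w6,w6), (w3,w1,w1), (w3,w1,w3), (w3,w7,w1), (w3,w7,w3), (w3,w7,w7), (w4,w1,w1), (w4,w1,w5), … and 27 more.
Total: 39.

39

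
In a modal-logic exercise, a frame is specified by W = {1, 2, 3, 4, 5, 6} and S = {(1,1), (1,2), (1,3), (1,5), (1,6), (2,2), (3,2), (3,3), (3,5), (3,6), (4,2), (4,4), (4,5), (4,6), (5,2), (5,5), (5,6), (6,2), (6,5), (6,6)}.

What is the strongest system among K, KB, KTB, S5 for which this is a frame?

K

Symmetric (axiom B): no — 1 S 2 but not 2 S 1.
Reflexive (axiom T): yes — every world is S-related to itself.
Euclidean (axiom 5): no — 1 S 2 and 1 S 3, but not 2 S 3.
So F validates K; KB would additionally require S to be symmetric. The strongest is K.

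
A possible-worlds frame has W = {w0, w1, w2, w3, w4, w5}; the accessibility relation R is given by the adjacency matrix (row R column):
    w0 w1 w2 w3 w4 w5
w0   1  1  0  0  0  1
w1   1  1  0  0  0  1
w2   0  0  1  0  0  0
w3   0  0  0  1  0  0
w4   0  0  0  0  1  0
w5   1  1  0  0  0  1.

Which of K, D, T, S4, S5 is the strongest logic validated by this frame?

S5

Serial (axiom D): yes — every world has a successor (e.g. w0 R w0).
Reflexive (axiom T): yes — every world is R-related to itself.
Transitive (axiom 4): yes — every two-step R-path is closed by a direct edge.
Euclidean (axiom 5): yes — any two successors of a common world are R-related.
So F validates K, D, T, S4, S5. The strongest is S5.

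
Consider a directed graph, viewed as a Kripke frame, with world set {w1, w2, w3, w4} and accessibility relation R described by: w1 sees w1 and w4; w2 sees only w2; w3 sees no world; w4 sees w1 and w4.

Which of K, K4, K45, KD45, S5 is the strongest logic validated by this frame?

Transitive (axiom 4): yes — every two-step R-path is closed by a direct edge.
Euclidean (axiom 5): yes — any two successors of a common world are R-related.
Serial (axiom D): no — w3 has no R-successor.
Reflexive (axiom T): no — w3 is not related to itself.
So F validates K, K4, K45; KD45 would additionally require R to be serial. The strongest is K45.

K45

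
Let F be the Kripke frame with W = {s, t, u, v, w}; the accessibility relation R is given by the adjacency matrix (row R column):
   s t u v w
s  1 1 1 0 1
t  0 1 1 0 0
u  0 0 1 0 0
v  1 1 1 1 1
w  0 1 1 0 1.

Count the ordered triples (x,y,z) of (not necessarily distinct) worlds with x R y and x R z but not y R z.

Enumerating: (s,t,s), (s,t,w), (s,u,s), (s,u,t), (s,u,w), (s,w,s), (t,u,t), (v,s,v), (v,t,s), (v,t,v), (v,t,w), (v,u,s), … and 8 more.
Total: 20.

20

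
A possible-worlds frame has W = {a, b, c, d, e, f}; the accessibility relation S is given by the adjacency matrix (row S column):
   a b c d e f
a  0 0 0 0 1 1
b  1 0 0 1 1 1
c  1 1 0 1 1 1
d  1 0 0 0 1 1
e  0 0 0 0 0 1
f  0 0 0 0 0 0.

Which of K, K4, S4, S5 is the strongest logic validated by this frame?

Transitive (axiom 4): yes — every two-step S-path is closed by a direct edge.
Reflexive (axiom T): no — a is not related to itself.
Euclidean (axiom 5): no — a S f and a S e, but not f S e.
So F validates K, K4; S4 would additionally require S to be reflexive. The strongest is K4.

K4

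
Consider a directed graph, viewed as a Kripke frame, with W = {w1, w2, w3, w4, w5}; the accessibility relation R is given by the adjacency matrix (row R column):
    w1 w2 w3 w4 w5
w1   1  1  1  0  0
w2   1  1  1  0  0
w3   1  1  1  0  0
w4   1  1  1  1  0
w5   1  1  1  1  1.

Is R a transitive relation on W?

Yes

Transitive: yes — every two-step R-path is closed by a direct edge.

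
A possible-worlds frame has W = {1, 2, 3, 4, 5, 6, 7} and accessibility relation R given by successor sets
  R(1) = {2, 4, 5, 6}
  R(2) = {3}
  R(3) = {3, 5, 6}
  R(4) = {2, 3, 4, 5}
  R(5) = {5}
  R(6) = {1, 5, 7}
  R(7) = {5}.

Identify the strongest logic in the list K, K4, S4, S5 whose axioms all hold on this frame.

Transitive (axiom 4): no — 1 R 2 and 2 R 3, but not 1 R 3.
Reflexive (axiom T): no — 1 is not related to itself.
Euclidean (axiom 5): no — 1 R 2 and 1 R 4, but not 2 R 4.
So F validates K; K4 would additionally require R to be transitive. The strongest is K.

K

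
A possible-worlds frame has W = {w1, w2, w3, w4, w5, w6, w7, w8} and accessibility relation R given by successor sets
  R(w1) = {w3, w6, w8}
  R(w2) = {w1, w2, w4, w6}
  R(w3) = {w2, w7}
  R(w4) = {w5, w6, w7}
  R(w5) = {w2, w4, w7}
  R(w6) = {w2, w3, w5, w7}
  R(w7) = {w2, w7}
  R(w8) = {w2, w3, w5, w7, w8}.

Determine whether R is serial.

Yes

Serial: yes — every world has a successor (e.g. w1 R w3).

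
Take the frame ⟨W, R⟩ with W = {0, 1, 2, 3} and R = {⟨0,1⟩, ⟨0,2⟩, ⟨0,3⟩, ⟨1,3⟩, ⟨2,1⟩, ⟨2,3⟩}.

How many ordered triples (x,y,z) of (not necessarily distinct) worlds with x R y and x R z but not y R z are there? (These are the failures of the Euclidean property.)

Enumerating: (0,1,1), (0,1,2), (0,2,2), (0,3,1), (0,3,2), (0,3,3), (1,3,3), (2,1,1), (2,3,1), (2,3,3).

10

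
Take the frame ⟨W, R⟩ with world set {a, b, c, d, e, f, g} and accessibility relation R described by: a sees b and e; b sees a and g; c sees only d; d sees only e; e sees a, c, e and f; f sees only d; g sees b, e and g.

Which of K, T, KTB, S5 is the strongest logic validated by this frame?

K

Reflexive (axiom T): no — a is not related to itself.
Symmetric (axiom B): no — c R d but not d R c.
Euclidean (axiom 5): no — a R b and a R e, but not b R e.
So F validates K; T would additionally require R to be reflexive. The strongest is K.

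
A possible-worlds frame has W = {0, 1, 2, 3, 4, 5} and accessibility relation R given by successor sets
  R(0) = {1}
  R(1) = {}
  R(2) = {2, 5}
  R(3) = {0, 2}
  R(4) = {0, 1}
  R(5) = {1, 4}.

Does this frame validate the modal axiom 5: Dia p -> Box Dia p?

No

The schema 5 characterises exactly the Euclidean frames.
Euclidean: no — 3 R 0 and 3 R 2, but not 0 R 2.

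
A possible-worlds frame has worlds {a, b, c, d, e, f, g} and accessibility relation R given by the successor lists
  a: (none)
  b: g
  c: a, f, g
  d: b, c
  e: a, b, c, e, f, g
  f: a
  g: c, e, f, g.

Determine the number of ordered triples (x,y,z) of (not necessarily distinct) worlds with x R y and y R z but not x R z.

13

Enumerating: (b,g,c), (b,g,e), (b,g,f), (c,g,c), (c,g,e), (d,b,g), (d,c,a), (d,c,f), (d,c,g), (g,c,a), (g,e,a), (g,e,b), (g,f,a).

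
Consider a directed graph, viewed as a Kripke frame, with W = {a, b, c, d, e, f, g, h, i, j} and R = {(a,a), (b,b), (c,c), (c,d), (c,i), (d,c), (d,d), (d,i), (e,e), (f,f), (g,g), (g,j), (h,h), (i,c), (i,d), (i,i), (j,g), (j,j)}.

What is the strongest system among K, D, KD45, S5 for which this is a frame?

S5

Serial (axiom D): yes — every world has a successor (e.g. a R a).
Euclidean (axiom 5): yes — any two successors of a common world are R-related.
Transitive (axiom 4): yes — every two-step R-path is closed by a direct edge.
Reflexive (axiom T): yes — every world is R-related to itself.
So F validates K, D, KD45, S5. The strongest is S5.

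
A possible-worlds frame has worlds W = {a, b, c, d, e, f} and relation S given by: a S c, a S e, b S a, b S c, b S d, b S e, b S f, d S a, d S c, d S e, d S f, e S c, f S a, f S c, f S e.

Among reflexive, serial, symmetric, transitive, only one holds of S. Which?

transitive

Reflexive: no — a is not related to itself.
Serial: no — c has no S-successor.
Symmetric: no — a S c but not c S a.
Transitive: yes — every two-step S-path is closed by a direct edge.
Only transitive holds.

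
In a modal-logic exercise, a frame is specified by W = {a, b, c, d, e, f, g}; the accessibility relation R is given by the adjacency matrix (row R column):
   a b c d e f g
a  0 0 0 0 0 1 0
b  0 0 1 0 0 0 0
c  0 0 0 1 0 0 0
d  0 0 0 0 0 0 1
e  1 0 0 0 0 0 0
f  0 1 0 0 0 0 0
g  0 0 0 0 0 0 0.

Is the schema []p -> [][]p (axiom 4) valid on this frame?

Axiom 4 corresponds to the accessibility relation being transitive.
Transitive: no — a R f and f R b, but not a R b.

No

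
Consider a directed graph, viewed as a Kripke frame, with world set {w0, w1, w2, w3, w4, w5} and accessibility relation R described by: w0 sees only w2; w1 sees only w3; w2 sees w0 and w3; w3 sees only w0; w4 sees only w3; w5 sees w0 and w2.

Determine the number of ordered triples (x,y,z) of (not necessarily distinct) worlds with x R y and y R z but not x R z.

Enumerating: (w0,w2,w0), (w0,w2,w3), (w1,w3,w0), (w2,w0,w2), (w3,w0,w2), (w4,w3,w0), (w5,w2,w3).

7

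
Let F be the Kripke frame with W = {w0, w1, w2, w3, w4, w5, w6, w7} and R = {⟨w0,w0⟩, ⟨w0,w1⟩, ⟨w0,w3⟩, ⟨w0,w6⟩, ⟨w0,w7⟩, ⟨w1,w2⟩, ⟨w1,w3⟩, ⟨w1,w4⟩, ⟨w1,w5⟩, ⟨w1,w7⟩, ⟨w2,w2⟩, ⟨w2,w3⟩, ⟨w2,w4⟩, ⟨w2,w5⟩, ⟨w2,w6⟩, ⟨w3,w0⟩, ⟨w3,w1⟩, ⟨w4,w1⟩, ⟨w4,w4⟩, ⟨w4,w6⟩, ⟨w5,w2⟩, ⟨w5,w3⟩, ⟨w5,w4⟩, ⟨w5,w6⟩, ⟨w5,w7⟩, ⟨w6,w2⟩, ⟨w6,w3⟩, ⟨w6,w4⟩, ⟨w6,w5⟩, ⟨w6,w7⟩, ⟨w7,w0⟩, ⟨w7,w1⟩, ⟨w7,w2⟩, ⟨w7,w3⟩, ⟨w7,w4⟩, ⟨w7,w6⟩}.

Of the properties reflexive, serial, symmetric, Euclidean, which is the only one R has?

serial

Reflexive: no — w1 is not related to itself.
Serial: yes — every world has a successor (e.g. w0 R w0).
Symmetric: no — w0 R w1 but not w1 R w0.
Euclidean: no — w0 R w1 and w0 R w6, but not w1 R w6.
Only serial holds.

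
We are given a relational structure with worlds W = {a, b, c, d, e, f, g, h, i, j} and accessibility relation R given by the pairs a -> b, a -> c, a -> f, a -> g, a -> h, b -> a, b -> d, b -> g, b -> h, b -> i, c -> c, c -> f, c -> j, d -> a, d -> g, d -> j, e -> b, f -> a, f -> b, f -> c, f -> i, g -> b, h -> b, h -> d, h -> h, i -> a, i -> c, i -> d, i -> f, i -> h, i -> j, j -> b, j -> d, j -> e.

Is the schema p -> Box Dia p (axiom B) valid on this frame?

By correspondence theory, B is valid on a frame iff R is symmetric.
Symmetric: no — a R c but not c R a.

No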